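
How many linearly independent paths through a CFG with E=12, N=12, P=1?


Formula: V(G) = E - N + 2P
V(G) = 12 - 12 + 2*1
V(G) = 0 + 2
V(G) = 2

2


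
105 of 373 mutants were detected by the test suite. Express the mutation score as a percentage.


Mutation score = killed / total * 100
Mutation score = 105 / 373 * 100
Mutation score = 28.15%

28.15%


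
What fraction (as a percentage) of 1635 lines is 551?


Coverage = covered / total * 100
Coverage = 551 / 1635 * 100
Coverage = 33.7%

33.7%


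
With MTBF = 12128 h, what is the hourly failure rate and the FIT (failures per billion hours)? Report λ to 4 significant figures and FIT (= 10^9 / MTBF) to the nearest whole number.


Formula: λ = 1 / MTBF; FIT = λ × 1e9 = 1e9 / MTBF
λ = 1 / 12128 ≈ 8.245e-05 failures/hour
FIT = 1e9 / 12128 ≈ 82454 failures per 1e9 hours (nearest whole number)

λ = 8.245e-05 /h, FIT = 82454


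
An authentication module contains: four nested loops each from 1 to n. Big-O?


Reasoning: four levels of nesting
Complexity: O(n^4)

O(n^4)


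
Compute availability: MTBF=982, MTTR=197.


Availability = MTBF / (MTBF + MTTR)
Availability = 982 / (982 + 197)
Availability = 982 / 1179
Availability = 83.2909%

83.2909%


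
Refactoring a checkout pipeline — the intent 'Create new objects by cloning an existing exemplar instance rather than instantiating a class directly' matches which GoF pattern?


This matches the Prototype pattern

Prototype


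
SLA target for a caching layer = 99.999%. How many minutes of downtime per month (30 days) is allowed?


Formula: allowed downtime = period * (100 - SLA) / 100
Period (month (30 days)) = 43200 minutes
Unavailability fraction = (100 - 99.999) / 100
Allowed downtime = 43200 * (100 - 99.999) / 100
Allowed downtime = 0.432 minutes

0.432 minutes


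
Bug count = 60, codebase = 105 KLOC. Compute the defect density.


Defect density = defects / KLOC
Defect density = 60 / 105
Defect density = 0.571 defects/KLOC

0.571 defects/KLOC


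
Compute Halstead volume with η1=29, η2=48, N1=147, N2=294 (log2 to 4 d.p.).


Formula: V = N * log2(η), where N = N1 + N2 and η = η1 + η2
η = 29 + 48 = 77
N = 147 + 294 = 441
log2(77) ≈ 6.2668
V = 441 * 6.2668 = 2763.66

2763.66


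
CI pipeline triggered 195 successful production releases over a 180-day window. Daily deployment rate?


Formula: deployments per day = releases / days
= 195 / 180
= 1.083 deploys/day
(equivalently, 7.58 deploys/week)

1.083 deploys/day


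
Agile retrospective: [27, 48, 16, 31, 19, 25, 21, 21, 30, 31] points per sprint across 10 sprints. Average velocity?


Formula: Avg velocity = Total points / Number of sprints
Points: [27, 48, 16, 31, 19, 25, 21, 21, 30, 31]
Sum = 27 + 48 + 16 + 31 + 19 + 25 + 21 + 21 + 30 + 31 = 269
Avg velocity = 269 / 10 = 26.9 points/sprint

26.9 points/sprint


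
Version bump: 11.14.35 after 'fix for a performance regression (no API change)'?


Current: 11.14.35
Change category: 'fix for a performance regression (no API change)' → patch bump
SemVer rule: patch bump → increment PATCH (MAJOR and MINOR unchanged)
New: 11.14.36

11.14.36


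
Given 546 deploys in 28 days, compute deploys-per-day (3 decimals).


Formula: deployments per day = releases / days
= 546 / 28
= 19.5 deploys/day
(equivalently, 136.5 deploys/week)

19.5 deploys/day


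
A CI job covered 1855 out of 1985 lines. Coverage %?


Coverage = covered / total * 100
Coverage = 1855 / 1985 * 100
Coverage = 93.45%

93.45%


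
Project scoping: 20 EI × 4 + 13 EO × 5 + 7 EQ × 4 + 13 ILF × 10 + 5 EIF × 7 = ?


UFP = EI*4 + EO*5 + EQ*4 + ILF*10 + EIF*7
UFP = 20*4 + 13*5 + 7*4 + 13*10 + 5*7
UFP = 80 + 65 + 28 + 130 + 35
UFP = 338

338


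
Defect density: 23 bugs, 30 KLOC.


Defect density = defects / KLOC
Defect density = 23 / 30
Defect density = 0.767 defects/KLOC

0.767 defects/KLOC


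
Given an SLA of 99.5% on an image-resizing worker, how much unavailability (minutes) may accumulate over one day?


Formula: allowed downtime = period * (100 - SLA) / 100
Period (day) = 1440 minutes
Unavailability fraction = (100 - 99.5) / 100
Allowed downtime = 1440 * (100 - 99.5) / 100
Allowed downtime = 7.2 minutes

7.2 minutes


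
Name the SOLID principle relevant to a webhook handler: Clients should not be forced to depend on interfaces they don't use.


This describes the Interface Segregation Principle (ISP)

Interface Segregation Principle (ISP)


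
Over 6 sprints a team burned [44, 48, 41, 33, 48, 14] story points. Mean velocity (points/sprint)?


Formula: Avg velocity = Total points / Number of sprints
Points: [44, 48, 41, 33, 48, 14]
Sum = 44 + 48 + 41 + 33 + 48 + 14 = 228
Avg velocity = 228 / 6 = 38.0 points/sprint

38.0 points/sprint


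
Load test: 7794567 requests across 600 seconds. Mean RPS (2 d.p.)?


Formula: throughput = requests / seconds
throughput = 7794567 / 600
throughput = 12990.95 requests/second

12990.95 requests/second


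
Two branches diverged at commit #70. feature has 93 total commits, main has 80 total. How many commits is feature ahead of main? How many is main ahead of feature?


Common ancestor: commit #70
feature commits after divergence: 93 - 70 = 23
main commits after divergence: 80 - 70 = 10
feature is 23 commits ahead of main
main is 10 commits ahead of feature

feature ahead: 23, main ahead: 10


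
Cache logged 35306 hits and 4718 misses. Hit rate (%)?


Formula: hit rate = hits / (hits + misses) * 100
hit rate = 35306 / (35306 + 4718) * 100
hit rate = 35306 / 40024 * 100
hit rate = 88.21%

88.21%


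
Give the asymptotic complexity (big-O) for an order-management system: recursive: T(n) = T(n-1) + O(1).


Reasoning: linear recursion with constant work per frame
Complexity: O(n)

O(n)


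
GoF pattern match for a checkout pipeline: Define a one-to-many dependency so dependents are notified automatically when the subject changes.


This matches the Observer pattern

Observer


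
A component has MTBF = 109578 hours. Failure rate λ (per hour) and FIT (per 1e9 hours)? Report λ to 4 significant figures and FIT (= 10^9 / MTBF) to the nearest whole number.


Formula: λ = 1 / MTBF; FIT = λ × 1e9 = 1e9 / MTBF
λ = 1 / 109578 ≈ 9.126e-06 failures/hour
FIT = 1e9 / 109578 ≈ 9126 failures per 1e9 hours (nearest whole number)

λ = 9.126e-06 /h, FIT = 9126


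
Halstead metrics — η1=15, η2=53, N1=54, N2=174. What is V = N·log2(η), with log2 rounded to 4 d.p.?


Formula: V = N * log2(η), where N = N1 + N2 and η = η1 + η2
η = 15 + 53 = 68
N = 54 + 174 = 228
log2(68) ≈ 6.0875
V = 228 * 6.0875 = 1387.95

1387.95


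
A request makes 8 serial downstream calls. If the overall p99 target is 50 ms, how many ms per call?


Formula: per_stage = total_budget / stages
per_stage = 50 / 8
per_stage = 6.25 ms

6.25 ms


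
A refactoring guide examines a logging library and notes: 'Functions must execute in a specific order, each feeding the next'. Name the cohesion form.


Reasoning: Output of one is input to next
Type: Sequential cohesion

Sequential cohesion


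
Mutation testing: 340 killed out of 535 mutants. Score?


Mutation score = killed / total * 100
Mutation score = 340 / 535 * 100
Mutation score = 63.55%

63.55%


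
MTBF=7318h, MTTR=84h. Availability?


Availability = MTBF / (MTBF + MTTR)
Availability = 7318 / (7318 + 84)
Availability = 7318 / 7402
Availability = 98.8652%

98.8652%


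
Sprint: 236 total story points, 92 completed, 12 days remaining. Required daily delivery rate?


Formula: Required rate = Remaining points / Days left
Remaining = 236 - 92 = 144 points
Required rate = 144 / 12 = 12.0 points/day

12.0 points/day


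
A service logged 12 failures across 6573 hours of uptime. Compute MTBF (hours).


Formula: MTBF = Total operating time / Number of failures
MTBF = 6573 / 12
MTBF = 547.75 hours

547.75 hours


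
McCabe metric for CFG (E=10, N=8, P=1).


Formula: V(G) = E - N + 2P
V(G) = 10 - 8 + 2*1
V(G) = 2 + 2
V(G) = 4

4


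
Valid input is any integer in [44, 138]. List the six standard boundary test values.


Range: [44, 138]
Boundaries: just below min, min, min+1, max-1, max, just above max
Values: [43, 44, 45, 137, 138, 139]

[43, 44, 45, 137, 138, 139]


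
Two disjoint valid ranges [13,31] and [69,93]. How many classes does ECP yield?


Valid ranges: [13,31] and [69,93]
Class 1: x < 13 — invalid
Class 2: 13 ≤ x ≤ 31 — valid
Class 3: 31 < x < 69 — invalid (gap between ranges)
Class 4: 69 ≤ x ≤ 93 — valid
Class 5: x > 93 — invalid
Total equivalence classes: 5

5 equivalence classes


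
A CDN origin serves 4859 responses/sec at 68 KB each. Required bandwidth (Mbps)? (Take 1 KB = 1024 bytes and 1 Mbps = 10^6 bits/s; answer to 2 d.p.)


Formula: Mbps = payload_bytes * RPS * 8 / 1e6
Payload per request = 68 KB = 68 * 1024 = 69632 bytes
Total bytes/sec = 69632 * 4859 = 338341888
Total bits/sec = 338341888 * 8 = 2706735104
Mbps = 2706735104 / 1e6 = 2706.74

2706.74 Mbps


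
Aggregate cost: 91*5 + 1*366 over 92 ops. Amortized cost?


Formula: Amortized cost = Total cost / Operations
Total cost = (91 * 5) + (1 * 366)
Total cost = 455 + 366 = 821
Amortized = 821 / 92 = 8.9239

8.9239


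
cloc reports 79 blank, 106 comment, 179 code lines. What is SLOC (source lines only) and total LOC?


Total LOC = blank + comment + code
Total LOC = 79 + 106 + 179 = 364
SLOC (source only) = code = 179

Total LOC: 364, SLOC: 179


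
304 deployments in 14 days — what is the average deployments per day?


Formula: deployments per day = releases / days
= 304 / 14
= 21.714 deploys/day
(equivalently, 152.0 deploys/week)

21.714 deploys/day


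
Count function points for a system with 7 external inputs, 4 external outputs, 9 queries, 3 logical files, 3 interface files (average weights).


UFP = EI*4 + EO*5 + EQ*4 + ILF*10 + EIF*7
UFP = 7*4 + 4*5 + 9*4 + 3*10 + 3*7
UFP = 28 + 20 + 36 + 30 + 21
UFP = 135

135


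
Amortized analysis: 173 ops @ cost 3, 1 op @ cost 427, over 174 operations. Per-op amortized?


Formula: Amortized cost = Total cost / Operations
Total cost = (173 * 3) + (1 * 427)
Total cost = 519 + 427 = 946
Amortized = 946 / 174 = 5.4368

5.4368


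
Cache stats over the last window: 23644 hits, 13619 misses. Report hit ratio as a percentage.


Formula: hit rate = hits / (hits + misses) * 100
hit rate = 23644 / (23644 + 13619) * 100
hit rate = 23644 / 37263 * 100
hit rate = 63.45%

63.45%


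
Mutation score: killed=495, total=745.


Mutation score = killed / total * 100
Mutation score = 495 / 745 * 100
Mutation score = 66.44%

66.44%


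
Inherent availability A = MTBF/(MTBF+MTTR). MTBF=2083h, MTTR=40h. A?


Availability = MTBF / (MTBF + MTTR)
Availability = 2083 / (2083 + 40)
Availability = 2083 / 2123
Availability = 98.1159%

98.1159%


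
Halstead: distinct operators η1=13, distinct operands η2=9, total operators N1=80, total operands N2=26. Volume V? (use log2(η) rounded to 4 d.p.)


Formula: V = N * log2(η), where N = N1 + N2 and η = η1 + η2
η = 13 + 9 = 22
N = 80 + 26 = 106
log2(22) ≈ 4.4594
V = 106 * 4.4594 = 472.70

472.70


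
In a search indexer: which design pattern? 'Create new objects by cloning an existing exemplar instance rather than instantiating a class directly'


This matches the Prototype pattern

Prototype


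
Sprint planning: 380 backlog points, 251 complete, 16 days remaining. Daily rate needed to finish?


Formula: Required rate = Remaining points / Days left
Remaining = 380 - 251 = 129 points
Required rate = 129 / 16 = 8.06 points/day

8.06 points/day


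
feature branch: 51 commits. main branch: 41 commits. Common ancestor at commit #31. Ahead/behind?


Common ancestor: commit #31
feature commits after divergence: 51 - 31 = 20
main commits after divergence: 41 - 31 = 10
feature is 20 commits ahead of main
main is 10 commits ahead of feature

feature ahead: 20, main ahead: 10


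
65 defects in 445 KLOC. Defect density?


Defect density = defects / KLOC
Defect density = 65 / 445
Defect density = 0.146 defects/KLOC

0.146 defects/KLOC


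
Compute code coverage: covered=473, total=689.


Coverage = covered / total * 100
Coverage = 473 / 689 * 100
Coverage = 68.65%

68.65%


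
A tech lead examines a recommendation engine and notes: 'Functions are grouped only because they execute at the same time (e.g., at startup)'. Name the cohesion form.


Reasoning: Related by timing only
Type: Temporal cohesion

Temporal cohesion


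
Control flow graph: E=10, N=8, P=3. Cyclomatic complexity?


Formula: V(G) = E - N + 2P
V(G) = 10 - 8 + 2*3
V(G) = 2 + 6
V(G) = 8

8


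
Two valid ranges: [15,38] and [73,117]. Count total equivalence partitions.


Valid ranges: [15,38] and [73,117]
Class 1: x < 15 — invalid
Class 2: 15 ≤ x ≤ 38 — valid
Class 3: 38 < x < 73 — invalid (gap between ranges)
Class 4: 73 ≤ x ≤ 117 — valid
Class 5: x > 117 — invalid
Total equivalence classes: 5

5 equivalence classes


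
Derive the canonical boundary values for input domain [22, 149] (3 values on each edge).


Range: [22, 149]
Boundaries: just below min, min, min+1, max-1, max, just above max
Values: [21, 22, 23, 148, 149, 150]

[21, 22, 23, 148, 149, 150]


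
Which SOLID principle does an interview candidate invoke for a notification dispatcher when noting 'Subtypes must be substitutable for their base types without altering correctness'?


This describes the Liskov Substitution Principle (LSP)

Liskov Substitution Principle (LSP)


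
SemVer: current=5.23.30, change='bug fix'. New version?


Current: 5.23.30
Change category: 'bug fix' → patch bump
SemVer rule: patch bump → increment PATCH (MAJOR and MINOR unchanged)
New: 5.23.31

5.23.31


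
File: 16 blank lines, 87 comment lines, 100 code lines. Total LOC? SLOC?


Total LOC = blank + comment + code
Total LOC = 16 + 87 + 100 = 203
SLOC (source only) = code = 100

Total LOC: 203, SLOC: 100


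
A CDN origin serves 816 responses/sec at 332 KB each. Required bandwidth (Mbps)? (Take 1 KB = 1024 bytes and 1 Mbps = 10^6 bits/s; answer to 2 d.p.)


Formula: Mbps = payload_bytes * RPS * 8 / 1e6
Payload per request = 332 KB = 332 * 1024 = 339968 bytes
Total bytes/sec = 339968 * 816 = 277413888
Total bits/sec = 277413888 * 8 = 2219311104
Mbps = 2219311104 / 1e6 = 2219.31

2219.31 Mbps


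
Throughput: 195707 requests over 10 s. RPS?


Formula: throughput = requests / seconds
throughput = 195707 / 10
throughput = 19570.7 requests/second

19570.7 requests/second


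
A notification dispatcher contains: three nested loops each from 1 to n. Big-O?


Reasoning: three levels of nesting over n
Complexity: O(n^3)

O(n^3)


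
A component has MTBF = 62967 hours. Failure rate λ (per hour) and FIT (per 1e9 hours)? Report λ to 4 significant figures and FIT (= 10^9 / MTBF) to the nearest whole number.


Formula: λ = 1 / MTBF; FIT = λ × 1e9 = 1e9 / MTBF
λ = 1 / 62967 ≈ 1.588e-05 failures/hour
FIT = 1e9 / 62967 ≈ 15881 failures per 1e9 hours (nearest whole number)

λ = 1.588e-05 /h, FIT = 15881


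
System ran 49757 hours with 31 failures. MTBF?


Formula: MTBF = Total operating time / Number of failures
MTBF = 49757 / 31
MTBF = 1605.06 hours

1605.06 hours


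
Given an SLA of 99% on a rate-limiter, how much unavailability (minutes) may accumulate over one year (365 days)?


Formula: allowed downtime = period * (100 - SLA) / 100
Period (year (365 days)) = 525600 minutes
Unavailability fraction = (100 - 99.0) / 100
Allowed downtime = 525600 * (100 - 99.0) / 100
Allowed downtime = 5256.0 minutes

5256.0 minutes


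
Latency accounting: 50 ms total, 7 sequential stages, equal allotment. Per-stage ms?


Formula: per_stage = total_budget / stages
per_stage = 50 / 7
per_stage = 7.14 ms

7.14 ms


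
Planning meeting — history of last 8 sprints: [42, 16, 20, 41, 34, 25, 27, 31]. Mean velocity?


Formula: Avg velocity = Total points / Number of sprints
Points: [42, 16, 20, 41, 34, 25, 27, 31]
Sum = 42 + 16 + 20 + 41 + 34 + 25 + 27 + 31 = 236
Avg velocity = 236 / 8 = 29.5 points/sprint

29.5 points/sprint


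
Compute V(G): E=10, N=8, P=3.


Formula: V(G) = E - N + 2P
V(G) = 10 - 8 + 2*3
V(G) = 2 + 6
V(G) = 8

8


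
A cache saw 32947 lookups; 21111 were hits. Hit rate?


Formula: hit rate = hits / (hits + misses) * 100
hit rate = 21111 / (21111 + 11836) * 100
hit rate = 21111 / 32947 * 100
hit rate = 64.08%

64.08%


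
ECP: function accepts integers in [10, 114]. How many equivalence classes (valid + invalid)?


Valid range: [10, 114]
Class 1: x < 10 — invalid
Class 2: 10 ≤ x ≤ 114 — valid
Class 3: x > 114 — invalid
Total equivalence classes: 3

3 equivalence classes


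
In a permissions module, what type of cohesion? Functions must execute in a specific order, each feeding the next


Reasoning: Output of one is input to next
Type: Sequential cohesion

Sequential cohesion


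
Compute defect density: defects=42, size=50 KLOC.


Defect density = defects / KLOC
Defect density = 42 / 50
Defect density = 0.84 defects/KLOC

0.84 defects/KLOC


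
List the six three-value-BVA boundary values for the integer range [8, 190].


Range: [8, 190]
Boundaries: just below min, min, min+1, max-1, max, just above max
Values: [7, 8, 9, 189, 190, 191]

[7, 8, 9, 189, 190, 191]


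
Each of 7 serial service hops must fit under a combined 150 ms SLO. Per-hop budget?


Formula: per_stage = total_budget / stages
per_stage = 150 / 7
per_stage = 21.43 ms

21.43 ms


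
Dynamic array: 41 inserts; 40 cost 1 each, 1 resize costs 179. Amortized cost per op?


Formula: Amortized cost = Total cost / Operations
Total cost = (40 * 1) + (1 * 179)
Total cost = 40 + 179 = 219
Amortized = 219 / 41 = 5.3415

5.3415


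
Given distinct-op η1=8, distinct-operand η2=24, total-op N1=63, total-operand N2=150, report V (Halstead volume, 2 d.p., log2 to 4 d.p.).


Formula: V = N * log2(η), where N = N1 + N2 and η = η1 + η2
η = 8 + 24 = 32
N = 63 + 150 = 213
log2(32) ≈ 5.0000
V = 213 * 5.0000 = 1065.00

1065.00


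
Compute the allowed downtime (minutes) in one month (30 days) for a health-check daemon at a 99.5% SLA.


Formula: allowed downtime = period * (100 - SLA) / 100
Period (month (30 days)) = 43200 minutes
Unavailability fraction = (100 - 99.5) / 100
Allowed downtime = 43200 * (100 - 99.5) / 100
Allowed downtime = 216.0 minutes

216.0 minutes


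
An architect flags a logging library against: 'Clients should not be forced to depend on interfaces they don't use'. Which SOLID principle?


This describes the Interface Segregation Principle (ISP)

Interface Segregation Principle (ISP)


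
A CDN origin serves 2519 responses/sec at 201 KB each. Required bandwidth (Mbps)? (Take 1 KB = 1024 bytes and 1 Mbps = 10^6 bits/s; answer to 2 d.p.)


Formula: Mbps = payload_bytes * RPS * 8 / 1e6
Payload per request = 201 KB = 201 * 1024 = 205824 bytes
Total bytes/sec = 205824 * 2519 = 518470656
Total bits/sec = 518470656 * 8 = 4147765248
Mbps = 4147765248 / 1e6 = 4147.77

4147.77 Mbps


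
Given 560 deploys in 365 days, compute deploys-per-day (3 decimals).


Formula: deployments per day = releases / days
= 560 / 365
= 1.534 deploys/day
(equivalently, 10.74 deploys/week)

1.534 deploys/day


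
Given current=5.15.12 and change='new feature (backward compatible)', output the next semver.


Current: 5.15.12
Change category: 'new feature (backward compatible)' → minor bump
SemVer rule: minor bump → increment MINOR, reset PATCH to 0 (MAJOR unchanged)
New: 5.16.0

5.16.0


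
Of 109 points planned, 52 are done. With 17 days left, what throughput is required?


Formula: Required rate = Remaining points / Days left
Remaining = 109 - 52 = 57 points
Required rate = 57 / 17 = 3.35 points/day

3.35 points/day


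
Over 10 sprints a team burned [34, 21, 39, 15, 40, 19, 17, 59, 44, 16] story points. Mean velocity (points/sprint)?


Formula: Avg velocity = Total points / Number of sprints
Points: [34, 21, 39, 15, 40, 19, 17, 59, 44, 16]
Sum = 34 + 21 + 39 + 15 + 40 + 19 + 17 + 59 + 44 + 16 = 304
Avg velocity = 304 / 10 = 30.4 points/sprint

30.4 points/sprint


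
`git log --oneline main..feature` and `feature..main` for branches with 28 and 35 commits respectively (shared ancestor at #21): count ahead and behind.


Common ancestor: commit #21
feature commits after divergence: 28 - 21 = 7
main commits after divergence: 35 - 21 = 14
feature is 7 commits ahead of main
main is 14 commits ahead of feature

feature ahead: 7, main ahead: 14


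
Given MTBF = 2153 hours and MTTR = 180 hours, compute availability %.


Availability = MTBF / (MTBF + MTTR)
Availability = 2153 / (2153 + 180)
Availability = 2153 / 2333
Availability = 92.2846%

92.2846%


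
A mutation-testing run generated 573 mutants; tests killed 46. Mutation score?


Mutation score = killed / total * 100
Mutation score = 46 / 573 * 100
Mutation score = 8.03%

8.03%


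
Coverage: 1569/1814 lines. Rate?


Coverage = covered / total * 100
Coverage = 1569 / 1814 * 100
Coverage = 86.49%

86.49%


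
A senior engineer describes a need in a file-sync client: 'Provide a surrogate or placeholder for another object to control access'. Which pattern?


This matches the Proxy pattern

Proxy


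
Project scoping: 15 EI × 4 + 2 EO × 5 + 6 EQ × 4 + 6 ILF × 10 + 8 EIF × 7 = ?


UFP = EI*4 + EO*5 + EQ*4 + ILF*10 + EIF*7
UFP = 15*4 + 2*5 + 6*4 + 6*10 + 8*7
UFP = 60 + 10 + 24 + 60 + 56
UFP = 210

210


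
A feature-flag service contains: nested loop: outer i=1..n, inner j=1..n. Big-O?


Reasoning: n iterations times n iterations
Complexity: O(n^2)

O(n^2)


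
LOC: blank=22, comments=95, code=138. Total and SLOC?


Total LOC = blank + comment + code
Total LOC = 22 + 95 + 138 = 255
SLOC (source only) = code = 138

Total LOC: 255, SLOC: 138


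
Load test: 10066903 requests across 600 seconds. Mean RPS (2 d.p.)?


Formula: throughput = requests / seconds
throughput = 10066903 / 600
throughput = 16778.17 requests/second

16778.17 requests/second


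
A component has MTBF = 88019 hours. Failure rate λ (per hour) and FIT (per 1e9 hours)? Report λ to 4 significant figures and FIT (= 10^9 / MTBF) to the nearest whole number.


Formula: λ = 1 / MTBF; FIT = λ × 1e9 = 1e9 / MTBF
λ = 1 / 88019 ≈ 1.136e-05 failures/hour
FIT = 1e9 / 88019 ≈ 11361 failures per 1e9 hours (nearest whole number)

λ = 1.136e-05 /h, FIT = 11361


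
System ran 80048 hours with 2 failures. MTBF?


Formula: MTBF = Total operating time / Number of failures
MTBF = 80048 / 2
MTBF = 40024.0 hours

40024.0 hours


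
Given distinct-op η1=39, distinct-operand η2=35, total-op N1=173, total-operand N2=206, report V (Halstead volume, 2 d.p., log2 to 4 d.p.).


Formula: V = N * log2(η), where N = N1 + N2 and η = η1 + η2
η = 39 + 35 = 74
N = 173 + 206 = 379
log2(74) ≈ 6.2095
V = 379 * 6.2095 = 2353.40

2353.40


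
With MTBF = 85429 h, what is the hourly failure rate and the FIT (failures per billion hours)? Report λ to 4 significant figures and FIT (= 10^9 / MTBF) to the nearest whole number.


Formula: λ = 1 / MTBF; FIT = λ × 1e9 = 1e9 / MTBF
λ = 1 / 85429 ≈ 1.171e-05 failures/hour
FIT = 1e9 / 85429 ≈ 11706 failures per 1e9 hours (nearest whole number)

λ = 1.171e-05 /h, FIT = 11706


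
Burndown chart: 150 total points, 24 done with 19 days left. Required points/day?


Formula: Required rate = Remaining points / Days left
Remaining = 150 - 24 = 126 points
Required rate = 126 / 19 = 6.63 points/day

6.63 points/day


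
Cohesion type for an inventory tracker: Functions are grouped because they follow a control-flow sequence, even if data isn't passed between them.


Reasoning: Grouped by order of execution within a routine, not by data flow
Type: Procedural cohesion

Procedural cohesion


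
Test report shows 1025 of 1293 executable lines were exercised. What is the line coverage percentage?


Coverage = covered / total * 100
Coverage = 1025 / 1293 * 100
Coverage = 79.27%

79.27%


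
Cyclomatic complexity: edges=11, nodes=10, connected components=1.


Formula: V(G) = E - N + 2P
V(G) = 11 - 10 + 2*1
V(G) = 1 + 2
V(G) = 3

3


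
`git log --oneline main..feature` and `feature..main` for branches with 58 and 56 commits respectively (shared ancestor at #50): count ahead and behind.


Common ancestor: commit #50
feature commits after divergence: 58 - 50 = 8
main commits after divergence: 56 - 50 = 6
feature is 8 commits ahead of main
main is 6 commits ahead of feature

feature ahead: 8, main ahead: 6


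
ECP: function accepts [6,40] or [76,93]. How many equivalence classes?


Valid ranges: [6,40] and [76,93]
Class 1: x < 6 — invalid
Class 2: 6 ≤ x ≤ 40 — valid
Class 3: 40 < x < 76 — invalid (gap between ranges)
Class 4: 76 ≤ x ≤ 93 — valid
Class 5: x > 93 — invalid
Total equivalence classes: 5

5 equivalence classes


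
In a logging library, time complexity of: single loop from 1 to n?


Reasoning: one pass through n items
Complexity: O(n)

O(n)


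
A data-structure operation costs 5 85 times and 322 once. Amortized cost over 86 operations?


Formula: Amortized cost = Total cost / Operations
Total cost = (85 * 5) + (1 * 322)
Total cost = 425 + 322 = 747
Amortized = 747 / 86 = 8.686

8.686


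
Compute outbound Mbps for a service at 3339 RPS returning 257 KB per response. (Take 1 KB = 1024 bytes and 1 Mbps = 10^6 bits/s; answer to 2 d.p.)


Formula: Mbps = payload_bytes * RPS * 8 / 1e6
Payload per request = 257 KB = 257 * 1024 = 263168 bytes
Total bytes/sec = 263168 * 3339 = 878717952
Total bits/sec = 878717952 * 8 = 7029743616
Mbps = 7029743616 / 1e6 = 7029.74

7029.74 Mbps


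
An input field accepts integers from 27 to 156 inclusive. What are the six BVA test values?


Range: [27, 156]
Boundaries: just below min, min, min+1, max-1, max, just above max
Values: [26, 27, 28, 155, 156, 157]

[26, 27, 28, 155, 156, 157]


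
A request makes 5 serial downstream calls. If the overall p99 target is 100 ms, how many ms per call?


Formula: per_stage = total_budget / stages
per_stage = 100 / 5
per_stage = 20.0 ms

20.0 ms


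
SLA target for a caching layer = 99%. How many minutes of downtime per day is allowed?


Formula: allowed downtime = period * (100 - SLA) / 100
Period (day) = 1440 minutes
Unavailability fraction = (100 - 99.0) / 100
Allowed downtime = 1440 * (100 - 99.0) / 100
Allowed downtime = 14.4 minutes

14.4 minutes


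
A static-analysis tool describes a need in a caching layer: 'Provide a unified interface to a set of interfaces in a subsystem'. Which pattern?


This matches the Facade pattern

Facade


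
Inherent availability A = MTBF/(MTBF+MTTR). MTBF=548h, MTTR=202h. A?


Availability = MTBF / (MTBF + MTTR)
Availability = 548 / (548 + 202)
Availability = 548 / 750
Availability = 73.0667%

73.0667%


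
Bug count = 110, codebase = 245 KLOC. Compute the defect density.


Defect density = defects / KLOC
Defect density = 110 / 245
Defect density = 0.449 defects/KLOC

0.449 defects/KLOC


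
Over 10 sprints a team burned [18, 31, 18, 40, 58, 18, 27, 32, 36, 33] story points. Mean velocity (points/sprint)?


Formula: Avg velocity = Total points / Number of sprints
Points: [18, 31, 18, 40, 58, 18, 27, 32, 36, 33]
Sum = 18 + 31 + 18 + 40 + 58 + 18 + 27 + 32 + 36 + 33 = 311
Avg velocity = 311 / 10 = 31.1 points/sprint

31.1 points/sprint


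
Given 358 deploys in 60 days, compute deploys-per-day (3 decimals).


Formula: deployments per day = releases / days
= 358 / 60
= 5.967 deploys/day
(equivalently, 41.77 deploys/week)

5.967 deploys/day


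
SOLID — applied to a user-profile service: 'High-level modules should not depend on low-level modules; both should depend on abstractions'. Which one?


This describes the Dependency Inversion Principle (DIP)

Dependency Inversion Principle (DIP)


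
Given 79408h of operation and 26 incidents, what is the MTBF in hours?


Formula: MTBF = Total operating time / Number of failures
MTBF = 79408 / 26
MTBF = 3054.15 hours

3054.15 hours


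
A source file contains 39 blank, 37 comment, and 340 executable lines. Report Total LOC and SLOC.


Total LOC = blank + comment + code
Total LOC = 39 + 37 + 340 = 416
SLOC (source only) = code = 340

Total LOC: 416, SLOC: 340


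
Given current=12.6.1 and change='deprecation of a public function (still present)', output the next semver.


Current: 12.6.1
Change category: 'deprecation of a public function (still present)' → minor bump
SemVer rule: minor bump → increment MINOR, reset PATCH to 0 (MAJOR unchanged)
New: 12.7.0

12.7.0


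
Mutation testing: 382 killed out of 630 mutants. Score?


Mutation score = killed / total * 100
Mutation score = 382 / 630 * 100
Mutation score = 60.63%

60.63%


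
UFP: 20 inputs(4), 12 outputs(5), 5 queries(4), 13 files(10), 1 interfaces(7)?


UFP = EI*4 + EO*5 + EQ*4 + ILF*10 + EIF*7
UFP = 20*4 + 12*5 + 5*4 + 13*10 + 1*7
UFP = 80 + 60 + 20 + 130 + 7
UFP = 297

297


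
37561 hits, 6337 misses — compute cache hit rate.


Formula: hit rate = hits / (hits + misses) * 100
hit rate = 37561 / (37561 + 6337) * 100
hit rate = 37561 / 43898 * 100
hit rate = 85.56%

85.56%


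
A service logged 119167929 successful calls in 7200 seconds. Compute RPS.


Formula: throughput = requests / seconds
throughput = 119167929 / 7200
throughput = 16551.1 requests/second

16551.1 requests/second


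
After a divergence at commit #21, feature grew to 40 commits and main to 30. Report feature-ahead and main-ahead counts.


Common ancestor: commit #21
feature commits after divergence: 40 - 21 = 19
main commits after divergence: 30 - 21 = 9
feature is 19 commits ahead of main
main is 9 commits ahead of feature

feature ahead: 19, main ahead: 9


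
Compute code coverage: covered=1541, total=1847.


Coverage = covered / total * 100
Coverage = 1541 / 1847 * 100
Coverage = 83.43%

83.43%


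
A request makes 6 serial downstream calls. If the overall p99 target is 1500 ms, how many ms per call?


Formula: per_stage = total_budget / stages
per_stage = 1500 / 6
per_stage = 250.0 ms

250.0 ms


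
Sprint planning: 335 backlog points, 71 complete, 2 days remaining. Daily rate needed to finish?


Formula: Required rate = Remaining points / Days left
Remaining = 335 - 71 = 264 points
Required rate = 264 / 2 = 132.0 points/day

132.0 points/day


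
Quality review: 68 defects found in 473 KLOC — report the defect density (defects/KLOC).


Defect density = defects / KLOC
Defect density = 68 / 473
Defect density = 0.144 defects/KLOC

0.144 defects/KLOC


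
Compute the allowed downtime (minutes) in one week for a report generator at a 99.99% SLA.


Formula: allowed downtime = period * (100 - SLA) / 100
Period (week) = 10080 minutes
Unavailability fraction = (100 - 99.99) / 100
Allowed downtime = 10080 * (100 - 99.99) / 100
Allowed downtime = 1.008 minutes

1.008 minutes


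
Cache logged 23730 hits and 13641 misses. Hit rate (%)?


Formula: hit rate = hits / (hits + misses) * 100
hit rate = 23730 / (23730 + 13641) * 100
hit rate = 23730 / 37371 * 100
hit rate = 63.5%

63.5%


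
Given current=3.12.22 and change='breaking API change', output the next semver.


Current: 3.12.22
Change category: 'breaking API change' → major bump
SemVer rule: major bump → increment MAJOR, reset MINOR and PATCH to 0
New: 4.0.0

4.0.0


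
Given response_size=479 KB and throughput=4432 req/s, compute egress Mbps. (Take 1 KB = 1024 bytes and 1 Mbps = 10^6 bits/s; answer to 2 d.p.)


Formula: Mbps = payload_bytes * RPS * 8 / 1e6
Payload per request = 479 KB = 479 * 1024 = 490496 bytes
Total bytes/sec = 490496 * 4432 = 2173878272
Total bits/sec = 2173878272 * 8 = 17391026176
Mbps = 17391026176 / 1e6 = 17391.03

17391.03 Mbps


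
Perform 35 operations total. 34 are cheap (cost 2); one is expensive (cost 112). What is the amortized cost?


Formula: Amortized cost = Total cost / Operations
Total cost = (34 * 2) + (1 * 112)
Total cost = 68 + 112 = 180
Amortized = 180 / 35 = 5.1429

5.1429


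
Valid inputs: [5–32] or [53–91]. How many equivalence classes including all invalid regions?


Valid ranges: [5,32] and [53,91]
Class 1: x < 5 — invalid
Class 2: 5 ≤ x ≤ 32 — valid
Class 3: 32 < x < 53 — invalid (gap between ranges)
Class 4: 53 ≤ x ≤ 91 — valid
Class 5: x > 91 — invalid
Total equivalence classes: 5

5 equivalence classes


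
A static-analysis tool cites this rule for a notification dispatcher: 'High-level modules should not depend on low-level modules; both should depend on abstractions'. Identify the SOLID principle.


This describes the Dependency Inversion Principle (DIP)

Dependency Inversion Principle (DIP)


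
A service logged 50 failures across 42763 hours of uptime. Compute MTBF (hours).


Formula: MTBF = Total operating time / Number of failures
MTBF = 42763 / 50
MTBF = 855.26 hours

855.26 hours


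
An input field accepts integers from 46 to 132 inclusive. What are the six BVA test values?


Range: [46, 132]
Boundaries: just below min, min, min+1, max-1, max, just above max
Values: [45, 46, 47, 131, 132, 133]

[45, 46, 47, 131, 132, 133]


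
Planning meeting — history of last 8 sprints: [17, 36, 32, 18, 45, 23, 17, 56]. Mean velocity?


Formula: Avg velocity = Total points / Number of sprints
Points: [17, 36, 32, 18, 45, 23, 17, 56]
Sum = 17 + 36 + 32 + 18 + 45 + 23 + 17 + 56 = 244
Avg velocity = 244 / 8 = 30.5 points/sprint

30.5 points/sprint


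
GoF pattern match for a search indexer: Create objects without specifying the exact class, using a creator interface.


This matches the Factory Method pattern

Factory Method


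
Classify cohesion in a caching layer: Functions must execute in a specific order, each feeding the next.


Reasoning: Output of one is input to next
Type: Sequential cohesion

Sequential cohesion


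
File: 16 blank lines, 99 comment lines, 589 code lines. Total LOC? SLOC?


Total LOC = blank + comment + code
Total LOC = 16 + 99 + 589 = 704
SLOC (source only) = code = 589

Total LOC: 704, SLOC: 589


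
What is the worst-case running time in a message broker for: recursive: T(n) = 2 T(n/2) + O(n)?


Reasoning: master theorem case 2 (merge-sort recurrence)
Complexity: O(n log n)

O(n log n)


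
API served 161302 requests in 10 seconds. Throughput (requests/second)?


Formula: throughput = requests / seconds
throughput = 161302 / 10
throughput = 16130.2 requests/second

16130.2 requests/second


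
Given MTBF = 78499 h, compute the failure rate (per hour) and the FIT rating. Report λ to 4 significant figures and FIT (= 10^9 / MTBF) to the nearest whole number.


Formula: λ = 1 / MTBF; FIT = λ × 1e9 = 1e9 / MTBF
λ = 1 / 78499 ≈ 1.274e-05 failures/hour
FIT = 1e9 / 78499 ≈ 12739 failures per 1e9 hours (nearest whole number)

λ = 1.274e-05 /h, FIT = 12739


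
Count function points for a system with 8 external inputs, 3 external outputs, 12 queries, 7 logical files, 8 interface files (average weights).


UFP = EI*4 + EO*5 + EQ*4 + ILF*10 + EIF*7
UFP = 8*4 + 3*5 + 12*4 + 7*10 + 8*7
UFP = 32 + 15 + 48 + 70 + 56
UFP = 221

221


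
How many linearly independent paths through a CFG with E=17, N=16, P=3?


Formula: V(G) = E - N + 2P
V(G) = 17 - 16 + 2*3
V(G) = 1 + 6
V(G) = 7

7


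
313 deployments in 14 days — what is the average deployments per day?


Formula: deployments per day = releases / days
= 313 / 14
= 22.357 deploys/day
(equivalently, 156.5 deploys/week)

22.357 deploys/day


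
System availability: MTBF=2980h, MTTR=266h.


Availability = MTBF / (MTBF + MTTR)
Availability = 2980 / (2980 + 266)
Availability = 2980 / 3246
Availability = 91.8053%

91.8053%


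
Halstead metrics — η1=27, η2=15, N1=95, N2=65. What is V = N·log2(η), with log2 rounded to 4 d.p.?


Formula: V = N * log2(η), where N = N1 + N2 and η = η1 + η2
η = 27 + 15 = 42
N = 95 + 65 = 160
log2(42) ≈ 5.3923
V = 160 * 5.3923 = 862.77

862.77


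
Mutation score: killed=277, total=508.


Mutation score = killed / total * 100
Mutation score = 277 / 508 * 100
Mutation score = 54.53%

54.53%


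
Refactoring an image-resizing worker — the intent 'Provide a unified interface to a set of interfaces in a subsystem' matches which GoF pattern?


This matches the Facade pattern

Facade


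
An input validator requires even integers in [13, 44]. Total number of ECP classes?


Constraint: even integers in [13, 44]
Class 1: x < 13 — out-of-range invalid
Class 2: x in [13,44] but odd — wrong type invalid
Class 3: x in [13,44] and even — valid
Class 4: x > 44 — out-of-range invalid
Total equivalence classes: 4

4 equivalence classes


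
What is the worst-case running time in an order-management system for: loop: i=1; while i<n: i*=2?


Reasoning: i doubles each step so iterations are log2(n)
Complexity: O(log n)

O(log n)


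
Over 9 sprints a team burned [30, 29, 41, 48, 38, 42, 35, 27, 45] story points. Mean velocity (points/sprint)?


Formula: Avg velocity = Total points / Number of sprints
Points: [30, 29, 41, 48, 38, 42, 35, 27, 45]
Sum = 30 + 29 + 41 + 48 + 38 + 42 + 35 + 27 + 45 = 335
Avg velocity = 335 / 9 = 37.22 points/sprint

37.22 points/sprint


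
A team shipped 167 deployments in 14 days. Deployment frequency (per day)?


Formula: deployments per day = releases / days
= 167 / 14
= 11.929 deploys/day
(equivalently, 83.5 deploys/week)

11.929 deploys/day


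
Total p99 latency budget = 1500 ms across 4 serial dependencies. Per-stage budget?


Formula: per_stage = total_budget / stages
per_stage = 1500 / 4
per_stage = 375.0 ms

375.0 ms


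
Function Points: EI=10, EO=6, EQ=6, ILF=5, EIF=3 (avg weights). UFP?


UFP = EI*4 + EO*5 + EQ*4 + ILF*10 + EIF*7
UFP = 10*4 + 6*5 + 6*4 + 5*10 + 3*7
UFP = 40 + 30 + 24 + 50 + 21
UFP = 165

165


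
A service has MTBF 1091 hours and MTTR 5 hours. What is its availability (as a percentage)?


Availability = MTBF / (MTBF + MTTR)
Availability = 1091 / (1091 + 5)
Availability = 1091 / 1096
Availability = 99.5438%

99.5438%


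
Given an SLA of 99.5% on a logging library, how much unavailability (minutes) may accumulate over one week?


Formula: allowed downtime = period * (100 - SLA) / 100
Period (week) = 10080 minutes
Unavailability fraction = (100 - 99.5) / 100
Allowed downtime = 10080 * (100 - 99.5) / 100
Allowed downtime = 50.4 minutes

50.4 minutes


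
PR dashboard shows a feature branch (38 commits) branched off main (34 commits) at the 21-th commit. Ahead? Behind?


Common ancestor: commit #21
feature commits after divergence: 38 - 21 = 17
main commits after divergence: 34 - 21 = 13
feature is 17 commits ahead of main
main is 13 commits ahead of feature

feature ahead: 17, main ahead: 13


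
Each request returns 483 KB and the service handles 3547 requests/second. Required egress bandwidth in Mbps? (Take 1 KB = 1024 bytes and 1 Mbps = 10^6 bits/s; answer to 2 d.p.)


Formula: Mbps = payload_bytes * RPS * 8 / 1e6
Payload per request = 483 KB = 483 * 1024 = 494592 bytes
Total bytes/sec = 494592 * 3547 = 1754317824
Total bits/sec = 1754317824 * 8 = 14034542592
Mbps = 14034542592 / 1e6 = 14034.54

14034.54 Mbps


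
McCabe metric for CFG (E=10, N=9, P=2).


Formula: V(G) = E - N + 2P
V(G) = 10 - 9 + 2*2
V(G) = 1 + 4
V(G) = 5

5


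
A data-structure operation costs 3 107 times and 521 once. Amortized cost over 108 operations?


Formula: Amortized cost = Total cost / Operations
Total cost = (107 * 3) + (1 * 521)
Total cost = 321 + 521 = 842
Amortized = 842 / 108 = 7.7963

7.7963
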